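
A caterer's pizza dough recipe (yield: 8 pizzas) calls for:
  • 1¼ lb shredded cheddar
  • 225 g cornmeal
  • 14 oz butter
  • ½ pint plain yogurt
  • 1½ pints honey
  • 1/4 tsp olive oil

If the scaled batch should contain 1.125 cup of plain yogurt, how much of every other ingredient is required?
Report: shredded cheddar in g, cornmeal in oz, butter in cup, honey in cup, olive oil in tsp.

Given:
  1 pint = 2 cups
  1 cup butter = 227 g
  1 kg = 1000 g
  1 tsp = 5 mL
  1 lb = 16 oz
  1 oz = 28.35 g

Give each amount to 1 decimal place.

shredded cheddar: 637.9 g; cornmeal: 8.9 oz; butter: 2.0 cup; honey: 3.4 cup; olive oil: 0.3 tsp

The original recipe has 1 cup of plain yogurt, so the scaling factor is 1.125 ÷ 1 = 9/8 = 1.125.
shredded cheddar: 1.25 lb × 9/8 × 16 oz/lb × 28.35 g/oz ≈ 637.9 g
cornmeal: 225 g × 9/8 ÷ 28.35 g/oz ≈ 8.9 oz
butter: 14 oz × 9/8 × 28.35 g/oz ÷ 227 g/cup ≈ 2.0 cup
honey: 1.5 pint × 9/8 × 2 cup/pint ≈ 3.4 cup
olive oil: 0.25 tsp × 9/8 ≈ 0.3 tsp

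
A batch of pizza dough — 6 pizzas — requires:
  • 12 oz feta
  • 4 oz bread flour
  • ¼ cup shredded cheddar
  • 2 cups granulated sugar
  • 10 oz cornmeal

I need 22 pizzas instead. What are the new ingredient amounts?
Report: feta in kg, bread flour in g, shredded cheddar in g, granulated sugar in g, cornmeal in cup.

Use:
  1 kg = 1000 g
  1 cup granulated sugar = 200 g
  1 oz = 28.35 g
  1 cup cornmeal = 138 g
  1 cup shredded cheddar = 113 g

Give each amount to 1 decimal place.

Scaling factor: 22/6 = 11/3.
feta: 12 oz × 11/3 × 28.35 g/oz ÷ 1000 g/kg ≈ 1.2 kg
bread flour: 4 oz × 11/3 × 28.35 g/oz = 415.8 g
shredded cheddar: 0.25 cup × 11/3 × 113 g/cup ≈ 103.6 g
granulated sugar: 2 cup × 11/3 × 200 g/cup ≈ 1466.7 g
cornmeal: 10 oz × 11/3 × 28.35 g/oz ÷ 138 g/cup ≈ 7.5 cup

feta: 1.2 kg; bread flour: 415.8 g; shredded cheddar: 103.6 g; granulated sugar: 1466.7 g; cornmeal: 7.5 cup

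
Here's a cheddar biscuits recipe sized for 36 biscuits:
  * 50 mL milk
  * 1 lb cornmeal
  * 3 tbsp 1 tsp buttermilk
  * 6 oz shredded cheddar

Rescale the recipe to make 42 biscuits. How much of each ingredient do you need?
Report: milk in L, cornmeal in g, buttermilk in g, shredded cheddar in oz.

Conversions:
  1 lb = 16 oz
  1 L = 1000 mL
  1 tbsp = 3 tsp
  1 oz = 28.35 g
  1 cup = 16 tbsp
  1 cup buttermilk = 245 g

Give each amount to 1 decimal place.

Scaling factor: 42/36 = 7/6.
milk: 50 mL × 7/6 ÷ 1000 mL/L ≈ 0.1 L
cornmeal: 1 lb × 7/6 × 16 oz/lb × 28.35 g/oz = 529.2 g
buttermilk: (3 tbsp + 1 tsp = 10/3 tbsp) × 7/6 ÷ 16 tbsp/cup × 245 g/cup ≈ 59.5 g
shredded cheddar: 6 oz × 7/6 = 7.0 oz

milk: 0.1 L; cornmeal: 529.2 g; buttermilk: 59.5 g; shredded cheddar: 7.0 oz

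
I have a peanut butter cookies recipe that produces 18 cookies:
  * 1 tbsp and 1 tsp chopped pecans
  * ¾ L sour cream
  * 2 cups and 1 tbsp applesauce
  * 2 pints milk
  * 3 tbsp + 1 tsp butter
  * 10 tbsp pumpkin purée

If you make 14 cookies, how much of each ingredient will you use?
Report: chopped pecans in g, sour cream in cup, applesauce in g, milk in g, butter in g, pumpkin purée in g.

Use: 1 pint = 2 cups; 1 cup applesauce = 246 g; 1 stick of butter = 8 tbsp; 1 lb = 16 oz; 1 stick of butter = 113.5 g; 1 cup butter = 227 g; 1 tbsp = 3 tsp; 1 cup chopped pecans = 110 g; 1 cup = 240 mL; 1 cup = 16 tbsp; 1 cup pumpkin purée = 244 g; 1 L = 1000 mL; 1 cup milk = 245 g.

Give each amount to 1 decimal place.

chopped pecans: 7.1 g; sour cream: 2.4 cup; applesauce: 394.6 g; milk: 762.2 g; butter: 36.8 g; pumpkin purée: 118.6 g

Scaling factor: 14/18 = 7/9.
chopped pecans: (1 tbsp + 1 tsp = 4/3 tbsp) × 7/9 ÷ 16 tbsp/cup × 110 g/cup ≈ 7.1 g
sour cream: 0.75 L × 7/9 × 1000 mL/L ÷ 240 mL/cup ≈ 2.4 cup
applesauce: (2 cup + 1 tbsp = 2.0625 cup) × 7/9 × 246 g/cup ≈ 394.6 g
milk: 2 pint × 7/9 × 2 cup/pint × 245 g/cup ≈ 762.2 g
butter: (3 tbsp + 1 tsp = 10/3 tbsp) × 7/9 ÷ 8 tbsp/stick × 113.5 g/stick ≈ 36.8 g
pumpkin purée: 10 tbsp × 7/9 ÷ 16 tbsp/cup × 244 g/cup ≈ 118.6 g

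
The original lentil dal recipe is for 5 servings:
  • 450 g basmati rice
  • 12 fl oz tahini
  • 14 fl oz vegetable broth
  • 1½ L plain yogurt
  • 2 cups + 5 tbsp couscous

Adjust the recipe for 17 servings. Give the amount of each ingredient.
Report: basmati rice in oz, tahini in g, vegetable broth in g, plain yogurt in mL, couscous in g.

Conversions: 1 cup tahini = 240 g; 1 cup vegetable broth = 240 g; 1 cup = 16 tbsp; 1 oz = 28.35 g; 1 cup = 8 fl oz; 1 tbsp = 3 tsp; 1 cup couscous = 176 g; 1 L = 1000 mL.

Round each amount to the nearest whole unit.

Scaling factor: 17/5 = 3.4.
basmati rice: 450 g × 17/5 ÷ 28.35 g/oz ≈ 54 oz
tahini: 12 fl oz × 17/5 ÷ 8 fl oz/cup × 240 g/cup = 1224 g
vegetable broth: 14 fl oz × 17/5 ÷ 8 fl oz/cup × 240 g/cup = 1428 g
plain yogurt: 1.5 L × 17/5 × 1000 mL/L = 5100 mL
couscous: (2 cup + 5 tbsp = 2.3125 cup) × 17/5 × 176 g/cup ≈ 1384 g

basmati rice: 54 oz; tahini: 1224 g; vegetable broth: 1428 g; plain yogurt: 5100 mL; couscous: 1384 g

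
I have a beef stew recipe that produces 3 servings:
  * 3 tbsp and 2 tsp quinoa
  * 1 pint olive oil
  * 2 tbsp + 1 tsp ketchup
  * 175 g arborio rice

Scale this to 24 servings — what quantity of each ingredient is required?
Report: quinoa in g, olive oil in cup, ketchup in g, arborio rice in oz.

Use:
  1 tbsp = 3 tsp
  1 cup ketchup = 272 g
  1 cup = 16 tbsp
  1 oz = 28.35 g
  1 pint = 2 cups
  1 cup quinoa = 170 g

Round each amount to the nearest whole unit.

quinoa: 312 g; olive oil: 16 cup; ketchup: 317 g; arborio rice: 49 oz

Scaling factor: 24/3 = 8.
quinoa: (3 tbsp + 2 tsp = 11/3 tbsp) × 8 ÷ 16 tbsp/cup × 170 g/cup ≈ 312 g
olive oil: 1 pint × 8 × 2 cup/pint = 16 cup
ketchup: (2 tbsp + 1 tsp = 7/3 tbsp) × 8 ÷ 16 tbsp/cup × 272 g/cup ≈ 317 g
arborio rice: 175 g × 8 ÷ 28.35 g/oz ≈ 49 oz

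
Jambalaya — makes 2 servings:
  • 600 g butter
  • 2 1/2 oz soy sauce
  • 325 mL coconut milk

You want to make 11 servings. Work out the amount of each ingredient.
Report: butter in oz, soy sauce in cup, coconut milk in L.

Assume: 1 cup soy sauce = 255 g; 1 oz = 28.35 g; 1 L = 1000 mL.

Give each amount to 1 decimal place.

Scaling factor: 11/2 = 5.5.
butter: 600 g × 11/2 ÷ 28.35 g/oz ≈ 116.4 oz
soy sauce: 2.5 oz × 11/2 × 28.35 g/oz ÷ 255 g/cup ≈ 1.5 cup
coconut milk: 325 mL × 11/2 ÷ 1000 mL/L ≈ 1.8 L

butter: 116.4 oz; soy sauce: 1.5 cup; coconut milk: 1.8 L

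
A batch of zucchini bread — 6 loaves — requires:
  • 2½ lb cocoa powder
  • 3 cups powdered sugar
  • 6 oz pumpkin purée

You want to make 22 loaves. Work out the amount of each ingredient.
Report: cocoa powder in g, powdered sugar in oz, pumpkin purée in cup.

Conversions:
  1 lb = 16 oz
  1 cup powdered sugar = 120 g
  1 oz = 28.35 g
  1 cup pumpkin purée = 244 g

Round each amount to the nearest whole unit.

cocoa powder: 4158 g; powdered sugar: 47 oz; pumpkin purée: 3 cup

Scaling factor: 22/6 = 11/3.
cocoa powder: 2.5 lb × 11/3 × 16 oz/lb × 28.35 g/oz = 4158 g
powdered sugar: 3 cup × 11/3 × 120 g/cup ÷ 28.35 g/oz ≈ 47 oz
pumpkin purée: 6 oz × 11/3 × 28.35 g/oz ÷ 244 g/cup ≈ 3 cup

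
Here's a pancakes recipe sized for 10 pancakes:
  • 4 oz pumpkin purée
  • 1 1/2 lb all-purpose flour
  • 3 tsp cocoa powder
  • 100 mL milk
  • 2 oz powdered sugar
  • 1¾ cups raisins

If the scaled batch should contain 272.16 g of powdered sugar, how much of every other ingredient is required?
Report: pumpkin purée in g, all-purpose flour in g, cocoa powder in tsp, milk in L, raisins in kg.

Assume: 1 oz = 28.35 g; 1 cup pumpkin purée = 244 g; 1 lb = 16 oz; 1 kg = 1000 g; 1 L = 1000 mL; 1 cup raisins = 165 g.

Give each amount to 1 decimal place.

pumpkin purée: 544.3 g; all-purpose flour: 3265.9 g; cocoa powder: 14.4 tsp; milk: 0.5 L; raisins: 1.4 kg

The original recipe has 56.7 g of powdered sugar, so the scaling factor is 272.16 ÷ 56.7 = 24/5 = 4.8.
pumpkin purée: 4 oz × 24/5 × 28.35 g/oz ≈ 544.3 g
all-purpose flour: 1.5 lb × 24/5 × 16 oz/lb × 28.35 g/oz ≈ 3265.9 g
cocoa powder: 3 tsp × 24/5 = 14.4 tsp
milk: 100 mL × 24/5 ÷ 1000 mL/L ≈ 0.5 L
raisins: 1.75 cup × 24/5 × 165 g/cup ÷ 1000 g/kg ≈ 1.4 kg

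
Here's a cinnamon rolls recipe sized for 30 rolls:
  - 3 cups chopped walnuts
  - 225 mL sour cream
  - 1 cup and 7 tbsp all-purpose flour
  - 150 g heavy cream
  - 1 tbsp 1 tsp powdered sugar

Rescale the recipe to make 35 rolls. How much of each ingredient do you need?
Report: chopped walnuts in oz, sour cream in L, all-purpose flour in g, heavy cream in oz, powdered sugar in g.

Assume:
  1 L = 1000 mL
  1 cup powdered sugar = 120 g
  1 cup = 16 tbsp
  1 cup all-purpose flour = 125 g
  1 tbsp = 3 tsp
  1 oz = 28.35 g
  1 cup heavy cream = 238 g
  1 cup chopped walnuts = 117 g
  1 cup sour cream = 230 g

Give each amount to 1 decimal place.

Scaling factor: 35/30 = 7/6.
chopped walnuts: 3 cup × 7/6 × 117 g/cup ÷ 28.35 g/oz ≈ 14.4 oz
sour cream: 225 mL × 7/6 ÷ 1000 mL/L ≈ 0.3 L
all-purpose flour: (1 cup + 7 tbsp = 1.4375 cup) × 7/6 × 125 g/cup ≈ 209.6 g
heavy cream: 150 g × 7/6 ÷ 28.35 g/oz ≈ 6.2 oz
powdered sugar: (1 tbsp + 1 tsp = 4/3 tbsp) × 7/6 ÷ 16 tbsp/cup × 120 g/cup ≈ 11.7 g

chopped walnuts: 14.4 oz; sour cream: 0.3 L; all-purpose flour: 209.6 g; heavy cream: 6.2 oz; powdered sugar: 11.7 g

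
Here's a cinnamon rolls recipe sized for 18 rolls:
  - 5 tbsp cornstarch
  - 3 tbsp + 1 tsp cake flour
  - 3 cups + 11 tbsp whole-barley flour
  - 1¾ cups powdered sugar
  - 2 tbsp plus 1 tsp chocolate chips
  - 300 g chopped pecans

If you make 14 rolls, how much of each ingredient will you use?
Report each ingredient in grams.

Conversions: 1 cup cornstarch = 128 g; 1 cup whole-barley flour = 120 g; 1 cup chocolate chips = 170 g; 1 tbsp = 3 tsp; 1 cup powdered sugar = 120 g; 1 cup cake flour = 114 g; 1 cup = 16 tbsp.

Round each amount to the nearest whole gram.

cornstarch: 31 g; cake flour: 18 g; whole-barley flour: 344 g; powdered sugar: 163 g; chocolate chips: 19 g; chopped pecans: 233 g

Scaling factor: 14/18 = 7/9.
cornstarch: 5 tbsp × 7/9 ÷ 16 tbsp/cup × 128 g/cup ≈ 31 g
cake flour: (3 tbsp + 1 tsp = 10/3 tbsp) × 7/9 ÷ 16 tbsp/cup × 114 g/cup ≈ 18 g
whole-barley flour: (3 cup + 11 tbsp = 3.6875 cup) × 7/9 × 120 g/cup ≈ 344 g
powdered sugar: 1.75 cup × 7/9 × 120 g/cup ≈ 163 g
chocolate chips: (2 tbsp + 1 tsp = 7/3 tbsp) × 7/9 ÷ 16 tbsp/cup × 170 g/cup ≈ 19 g
chopped pecans: 300 g × 7/9 ≈ 233 g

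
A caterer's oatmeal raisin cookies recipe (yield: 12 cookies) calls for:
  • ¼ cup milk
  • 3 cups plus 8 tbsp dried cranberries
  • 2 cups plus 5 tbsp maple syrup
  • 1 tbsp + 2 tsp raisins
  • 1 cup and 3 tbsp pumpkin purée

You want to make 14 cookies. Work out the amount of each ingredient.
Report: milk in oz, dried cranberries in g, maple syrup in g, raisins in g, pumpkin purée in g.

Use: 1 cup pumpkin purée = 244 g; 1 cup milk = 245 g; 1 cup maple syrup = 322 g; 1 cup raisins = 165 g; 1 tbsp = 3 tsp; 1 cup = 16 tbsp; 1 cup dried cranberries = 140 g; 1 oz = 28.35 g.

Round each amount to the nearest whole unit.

milk: 3 oz; dried cranberries: 572 g; maple syrup: 869 g; raisins: 20 g; pumpkin purée: 338 g

Scaling factor: 14/12 = 7/6.
milk: 0.25 cup × 7/6 × 245 g/cup ÷ 28.35 g/oz ≈ 3 oz
dried cranberries: (3 cup + 8 tbsp = 3.5 cup) × 7/6 × 140 g/cup ≈ 572 g
maple syrup: (2 cup + 5 tbsp = 2.3125 cup) × 7/6 × 322 g/cup ≈ 869 g
raisins: (1 tbsp + 2 tsp = 5/3 tbsp) × 7/6 ÷ 16 tbsp/cup × 165 g/cup ≈ 20 g
pumpkin purée: (1 cup + 3 tbsp = 1.1875 cup) × 7/6 × 244 g/cup ≈ 338 g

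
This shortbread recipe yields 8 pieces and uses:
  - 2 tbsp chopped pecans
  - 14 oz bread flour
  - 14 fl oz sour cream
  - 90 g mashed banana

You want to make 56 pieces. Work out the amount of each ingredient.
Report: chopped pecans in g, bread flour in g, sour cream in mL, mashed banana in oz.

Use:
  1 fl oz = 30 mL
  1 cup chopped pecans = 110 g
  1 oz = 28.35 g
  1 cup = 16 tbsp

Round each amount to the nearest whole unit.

chopped pecans: 96 g; bread flour: 2778 g; sour cream: 2940 mL; mashed banana: 22 oz

Scaling factor: 56/8 = 7.
chopped pecans: 2 tbsp × 7 ÷ 16 tbsp/cup × 110 g/cup ≈ 96 g
bread flour: 14 oz × 7 × 28.35 g/oz ≈ 2778 g
sour cream: 14 fl oz × 7 × 30 mL/fl oz = 2940 mL
mashed banana: 90 g × 7 ÷ 28.35 g/oz ≈ 22 oz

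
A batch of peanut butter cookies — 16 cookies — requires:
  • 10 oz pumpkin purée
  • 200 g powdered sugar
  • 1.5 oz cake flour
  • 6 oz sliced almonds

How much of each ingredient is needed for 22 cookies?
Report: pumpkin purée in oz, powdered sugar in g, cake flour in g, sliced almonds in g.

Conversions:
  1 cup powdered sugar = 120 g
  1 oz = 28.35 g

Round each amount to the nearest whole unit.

pumpkin purée: 14 oz; powdered sugar: 275 g; cake flour: 58 g; sliced almonds: 234 g

Scaling factor: 22/16 = 11/8 = 1.375.
pumpkin purée: 10 oz × 11/8 ≈ 14 oz
powdered sugar: 200 g × 11/8 = 275 g
cake flour: 1.5 oz × 11/8 × 28.35 g/oz ≈ 58 g
sliced almonds: 6 oz × 11/8 × 28.35 g/oz ≈ 234 g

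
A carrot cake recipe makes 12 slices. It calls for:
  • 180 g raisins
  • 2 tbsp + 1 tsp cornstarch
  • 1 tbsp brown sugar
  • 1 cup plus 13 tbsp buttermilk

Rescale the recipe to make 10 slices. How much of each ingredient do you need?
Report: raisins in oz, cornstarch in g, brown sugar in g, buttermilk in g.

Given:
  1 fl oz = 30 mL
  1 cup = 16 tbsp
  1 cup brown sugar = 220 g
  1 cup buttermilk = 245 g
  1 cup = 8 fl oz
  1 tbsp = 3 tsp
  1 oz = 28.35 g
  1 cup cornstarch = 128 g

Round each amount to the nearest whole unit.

raisins: 5 oz; cornstarch: 16 g; brown sugar: 11 g; buttermilk: 370 g

Scaling factor: 10/12 = 5/6.
raisins: 180 g × 5/6 ÷ 28.35 g/oz ≈ 5 oz
cornstarch: (2 tbsp + 1 tsp = 7/3 tbsp) × 5/6 ÷ 16 tbsp/cup × 128 g/cup ≈ 16 g
brown sugar: 1 tbsp × 5/6 ÷ 16 tbsp/cup × 220 g/cup ≈ 11 g
buttermilk: (1 cup + 13 tbsp = 1.8125 cup) × 5/6 × 245 g/cup ≈ 370 g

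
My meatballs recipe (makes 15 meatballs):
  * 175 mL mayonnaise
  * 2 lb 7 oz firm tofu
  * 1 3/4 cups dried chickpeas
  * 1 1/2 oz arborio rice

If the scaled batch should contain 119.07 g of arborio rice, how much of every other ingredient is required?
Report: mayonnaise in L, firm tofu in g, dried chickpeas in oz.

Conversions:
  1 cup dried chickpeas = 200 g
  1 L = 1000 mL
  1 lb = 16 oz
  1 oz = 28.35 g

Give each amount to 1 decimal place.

The original recipe has 42.525 g of arborio rice, so the scaling factor is 119.07 ÷ 42.525 = 14/5 = 2.8.
mayonnaise: 175 mL × 14/5 ÷ 1000 mL/L ≈ 0.5 L
firm tofu: (2 lb + 7 oz = 2.4375 lb) × 14/5 × 16 oz/lb × 28.35 g/oz ≈ 3095.8 g
dried chickpeas: 1.75 cup × 14/5 × 200 g/cup ÷ 28.35 g/oz ≈ 34.6 oz

mayonnaise: 0.5 L; firm tofu: 3095.8 g; dried chickpeas: 34.6 oz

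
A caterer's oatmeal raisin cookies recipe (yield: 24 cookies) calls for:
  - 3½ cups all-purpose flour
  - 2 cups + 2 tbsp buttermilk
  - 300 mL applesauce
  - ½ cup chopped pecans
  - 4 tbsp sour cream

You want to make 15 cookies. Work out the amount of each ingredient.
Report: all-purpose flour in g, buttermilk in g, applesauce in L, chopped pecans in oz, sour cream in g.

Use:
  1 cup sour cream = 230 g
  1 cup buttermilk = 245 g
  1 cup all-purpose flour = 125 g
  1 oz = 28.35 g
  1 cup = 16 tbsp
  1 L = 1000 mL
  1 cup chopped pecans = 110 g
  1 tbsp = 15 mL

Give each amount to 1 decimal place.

Scaling factor: 15/24 = 5/8 = 0.625.
all-purpose flour: 3.5 cup × 5/8 × 125 g/cup ≈ 273.4 g
buttermilk: (2 cup + 2 tbsp = 2.125 cup) × 5/8 × 245 g/cup ≈ 325.4 g
applesauce: 300 mL × 5/8 ÷ 1000 mL/L ≈ 0.2 L
chopped pecans: 0.5 cup × 5/8 × 110 g/cup ÷ 28.35 g/oz ≈ 1.2 oz
sour cream: 4 tbsp × 5/8 ÷ 16 tbsp/cup × 230 g/cup ≈ 35.9 g

all-purpose flour: 273.4 g; buttermilk: 325.4 g; applesauce: 0.2 L; chopped pecans: 1.2 oz; sour cream: 35.9 g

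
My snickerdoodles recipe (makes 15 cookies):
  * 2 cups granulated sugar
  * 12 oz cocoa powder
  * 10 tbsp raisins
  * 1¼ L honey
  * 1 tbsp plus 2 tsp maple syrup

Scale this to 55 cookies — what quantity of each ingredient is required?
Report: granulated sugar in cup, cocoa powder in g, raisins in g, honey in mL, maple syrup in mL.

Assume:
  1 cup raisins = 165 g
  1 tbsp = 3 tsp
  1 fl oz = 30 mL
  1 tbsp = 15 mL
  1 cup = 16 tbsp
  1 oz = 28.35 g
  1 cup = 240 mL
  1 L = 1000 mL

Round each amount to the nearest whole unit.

Scaling factor: 55/15 = 11/3.
granulated sugar: 2 cup × 11/3 ≈ 7 cup
cocoa powder: 12 oz × 11/3 × 28.35 g/oz ≈ 1247 g
raisins: 10 tbsp × 11/3 ÷ 16 tbsp/cup × 165 g/cup ≈ 378 g
honey: 1.25 L × 11/3 × 1000 mL/L ≈ 4583 mL
maple syrup: (1 tbsp + 2 tsp = 5/3 tbsp) × 11/3 × 15 mL/tbsp ≈ 92 mL

granulated sugar: 7 cup; cocoa powder: 1247 g; raisins: 378 g; honey: 4583 mL; maple syrup: 92 mL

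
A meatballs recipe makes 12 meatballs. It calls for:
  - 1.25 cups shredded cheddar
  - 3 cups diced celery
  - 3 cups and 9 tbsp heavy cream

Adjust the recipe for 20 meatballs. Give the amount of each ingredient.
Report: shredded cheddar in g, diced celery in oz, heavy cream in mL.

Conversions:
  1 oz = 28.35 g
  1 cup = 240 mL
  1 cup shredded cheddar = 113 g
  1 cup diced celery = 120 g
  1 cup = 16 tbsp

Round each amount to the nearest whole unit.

shredded cheddar: 235 g; diced celery: 21 oz; heavy cream: 1425 mL

Scaling factor: 20/12 = 5/3.
shredded cheddar: 1.25 cup × 5/3 × 113 g/cup ≈ 235 g
diced celery: 3 cup × 5/3 × 120 g/cup ÷ 28.35 g/oz ≈ 21 oz
heavy cream: (3 cup + 9 tbsp = 3.5625 cup) × 5/3 × 240 mL/cup = 1425 mL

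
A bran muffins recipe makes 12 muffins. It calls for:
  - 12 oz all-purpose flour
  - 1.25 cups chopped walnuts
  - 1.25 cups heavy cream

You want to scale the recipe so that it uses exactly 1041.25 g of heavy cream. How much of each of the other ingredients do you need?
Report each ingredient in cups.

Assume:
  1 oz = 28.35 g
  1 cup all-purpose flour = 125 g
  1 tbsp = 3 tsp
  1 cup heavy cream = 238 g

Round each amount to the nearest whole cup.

all-purpose flour: 10 cup; chopped walnuts: 4 cup

The original recipe has 297.5 g of heavy cream, so the scaling factor is 1041.25 ÷ 297.5 = 7/2 = 3.5.
all-purpose flour: 12 oz × 7/2 × 28.35 g/oz ÷ 125 g/cup ≈ 10 cup
chopped walnuts: 1.25 cup × 7/2 ≈ 4 cup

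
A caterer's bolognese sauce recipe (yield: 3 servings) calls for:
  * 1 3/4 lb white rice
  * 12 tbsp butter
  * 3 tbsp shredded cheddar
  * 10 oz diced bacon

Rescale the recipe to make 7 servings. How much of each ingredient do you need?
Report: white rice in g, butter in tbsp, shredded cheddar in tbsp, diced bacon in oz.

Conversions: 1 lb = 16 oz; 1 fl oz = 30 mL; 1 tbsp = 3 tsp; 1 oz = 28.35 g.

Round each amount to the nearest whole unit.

white rice: 1852 g; butter: 28 tbsp; shredded cheddar: 7 tbsp; diced bacon: 23 oz

Scaling factor: 7/3.
white rice: 1.75 lb × 7/3 × 16 oz/lb × 28.35 g/oz ≈ 1852 g
butter: 12 tbsp × 7/3 = 28 tbsp
shredded cheddar: 3 tbsp × 7/3 = 7 tbsp
diced bacon: 10 oz × 7/3 ≈ 23 oz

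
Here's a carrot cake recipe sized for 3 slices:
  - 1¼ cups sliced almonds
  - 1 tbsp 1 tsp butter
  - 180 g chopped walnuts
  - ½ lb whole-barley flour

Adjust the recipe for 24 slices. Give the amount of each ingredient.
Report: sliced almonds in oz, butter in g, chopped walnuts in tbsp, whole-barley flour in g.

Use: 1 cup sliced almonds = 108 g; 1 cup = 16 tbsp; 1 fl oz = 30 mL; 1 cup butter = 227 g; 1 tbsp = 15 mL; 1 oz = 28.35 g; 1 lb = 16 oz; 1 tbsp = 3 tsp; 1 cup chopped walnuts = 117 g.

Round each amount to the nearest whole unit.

sliced almonds: 38 oz; butter: 151 g; chopped walnuts: 197 tbsp; whole-barley flour: 1814 g

Scaling factor: 24/3 = 8.
sliced almonds: 1.25 cup × 8 × 108 g/cup ÷ 28.35 g/oz ≈ 38 oz
butter: (1 tbsp + 1 tsp = 4/3 tbsp) × 8 ÷ 16 tbsp/cup × 227 g/cup ≈ 151 g
chopped walnuts: 180 g × 8 ÷ 117 g/cup × 16 tbsp/cup ≈ 197 tbsp
whole-barley flour: 0.5 lb × 8 × 16 oz/lb × 28.35 g/oz ≈ 1814 g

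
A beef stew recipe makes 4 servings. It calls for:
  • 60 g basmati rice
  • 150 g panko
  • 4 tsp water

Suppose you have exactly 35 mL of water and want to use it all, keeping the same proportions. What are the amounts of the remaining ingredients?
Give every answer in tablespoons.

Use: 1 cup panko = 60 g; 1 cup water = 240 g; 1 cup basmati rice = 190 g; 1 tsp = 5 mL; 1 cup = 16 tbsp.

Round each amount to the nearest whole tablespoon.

basmati rice: 9 tbsp; panko: 70 tbsp

The original recipe has 20 mL of water, so the scaling factor is 35 ÷ 20 = 7/4 = 1.75.
basmati rice: 60 g × 7/4 ÷ 190 g/cup × 16 tbsp/cup ≈ 9 tbsp
panko: 150 g × 7/4 ÷ 60 g/cup × 16 tbsp/cup = 70 tbsp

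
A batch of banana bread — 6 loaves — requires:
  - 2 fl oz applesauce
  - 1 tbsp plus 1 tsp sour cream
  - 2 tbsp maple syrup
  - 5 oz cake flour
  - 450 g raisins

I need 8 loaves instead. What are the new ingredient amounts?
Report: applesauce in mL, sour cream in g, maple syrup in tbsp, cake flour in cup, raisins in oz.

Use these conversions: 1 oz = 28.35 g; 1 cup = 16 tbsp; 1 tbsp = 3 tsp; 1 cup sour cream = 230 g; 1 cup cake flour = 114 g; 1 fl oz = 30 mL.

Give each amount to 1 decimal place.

applesauce: 80.0 mL; sour cream: 25.6 g; maple syrup: 2.7 tbsp; cake flour: 1.7 cup; raisins: 21.2 oz

Scaling factor: 8/6 = 4/3.
applesauce: 2 fl oz × 4/3 × 30 mL/fl oz = 80.0 mL
sour cream: (1 tbsp + 1 tsp = 4/3 tbsp) × 4/3 ÷ 16 tbsp/cup × 230 g/cup ≈ 25.6 g
maple syrup: 2 tbsp × 4/3 ≈ 2.7 tbsp
cake flour: 5 oz × 4/3 × 28.35 g/oz ÷ 114 g/cup ≈ 1.7 cup
raisins: 450 g × 4/3 ÷ 28.35 g/oz ≈ 21.2 oz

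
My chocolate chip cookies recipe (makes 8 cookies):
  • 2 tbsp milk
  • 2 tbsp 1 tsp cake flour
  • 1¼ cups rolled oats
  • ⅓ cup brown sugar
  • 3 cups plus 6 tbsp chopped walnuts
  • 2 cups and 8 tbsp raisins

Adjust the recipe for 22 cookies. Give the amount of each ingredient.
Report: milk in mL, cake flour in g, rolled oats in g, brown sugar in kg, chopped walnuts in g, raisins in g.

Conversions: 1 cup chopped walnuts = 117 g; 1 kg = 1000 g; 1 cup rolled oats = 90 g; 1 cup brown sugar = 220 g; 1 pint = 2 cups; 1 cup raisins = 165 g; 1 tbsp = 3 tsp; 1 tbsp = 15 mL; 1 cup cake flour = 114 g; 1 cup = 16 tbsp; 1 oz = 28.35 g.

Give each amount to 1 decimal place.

Scaling factor: 22/8 = 11/4 = 2.75.
milk: 2 tbsp × 11/4 × 15 mL/tbsp = 82.5 mL
cake flour: (2 tbsp + 1 tsp = 7/3 tbsp) × 11/4 ÷ 16 tbsp/cup × 114 g/cup ≈ 45.7 g
rolled oats: 1.25 cup × 11/4 × 90 g/cup ≈ 309.4 g
brown sugar: 1/3 cup × 11/4 × 220 g/cup ÷ 1000 g/kg ≈ 0.2 kg
chopped walnuts: (3 cup + 6 tbsp = 3.375 cup) × 11/4 × 117 g/cup ≈ 1085.9 g
raisins: (2 cup + 8 tbsp = 2.5 cup) × 11/4 × 165 g/cup ≈ 1134.4 g

milk: 82.5 mL; cake flour: 45.7 g; rolled oats: 309.4 g; brown sugar: 0.2 kg; chopped walnuts: 1085.9 g; raisins: 1134.4 g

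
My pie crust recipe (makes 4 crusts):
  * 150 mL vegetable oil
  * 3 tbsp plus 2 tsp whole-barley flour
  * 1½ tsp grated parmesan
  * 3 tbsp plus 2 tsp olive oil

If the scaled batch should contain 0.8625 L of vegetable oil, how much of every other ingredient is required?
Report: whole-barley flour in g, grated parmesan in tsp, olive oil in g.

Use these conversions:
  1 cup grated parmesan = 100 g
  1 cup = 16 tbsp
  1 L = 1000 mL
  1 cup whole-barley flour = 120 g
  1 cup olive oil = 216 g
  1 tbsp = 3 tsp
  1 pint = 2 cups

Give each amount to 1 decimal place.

whole-barley flour: 158.1 g; grated parmesan: 8.6 tsp; olive oil: 284.6 g

The original recipe has 0.15 L of vegetable oil, so the scaling factor is 0.8625 ÷ 0.15 = 23/4 = 5.75.
whole-barley flour: (3 tbsp + 2 tsp = 11/3 tbsp) × 23/4 ÷ 16 tbsp/cup × 120 g/cup ≈ 158.1 g
grated parmesan: 1.5 tsp × 23/4 ≈ 8.6 tsp
olive oil: (3 tbsp + 2 tsp = 11/3 tbsp) × 23/4 ÷ 16 tbsp/cup × 216 g/cup ≈ 284.6 g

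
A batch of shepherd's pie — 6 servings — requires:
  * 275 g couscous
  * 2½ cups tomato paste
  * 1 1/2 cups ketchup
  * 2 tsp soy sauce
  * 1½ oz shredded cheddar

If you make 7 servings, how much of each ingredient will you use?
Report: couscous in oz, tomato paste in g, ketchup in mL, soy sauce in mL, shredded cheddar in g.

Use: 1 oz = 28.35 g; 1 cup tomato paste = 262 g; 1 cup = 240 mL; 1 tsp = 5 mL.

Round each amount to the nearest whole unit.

Scaling factor: 7/6.
couscous: 275 g × 7/6 ÷ 28.35 g/oz ≈ 11 oz
tomato paste: 2.5 cup × 7/6 × 262 g/cup ≈ 764 g
ketchup: 1.5 cup × 7/6 × 240 mL/cup = 420 mL
soy sauce: 2 tsp × 7/6 × 5 mL/tsp ≈ 12 mL
shredded cheddar: 1.5 oz × 7/6 × 28.35 g/oz ≈ 50 g

couscous: 11 oz; tomato paste: 764 g; ketchup: 420 mL; soy sauce: 12 mL; shredded cheddar: 50 g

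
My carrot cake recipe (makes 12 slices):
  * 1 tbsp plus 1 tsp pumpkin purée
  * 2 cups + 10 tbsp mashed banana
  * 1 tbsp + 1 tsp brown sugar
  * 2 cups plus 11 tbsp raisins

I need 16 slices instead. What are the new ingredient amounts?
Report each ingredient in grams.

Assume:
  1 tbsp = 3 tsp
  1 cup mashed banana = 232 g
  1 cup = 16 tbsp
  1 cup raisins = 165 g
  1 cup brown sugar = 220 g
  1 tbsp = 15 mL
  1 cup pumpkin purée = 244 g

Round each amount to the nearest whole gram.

pumpkin purée: 27 g; mashed banana: 812 g; brown sugar: 24 g; raisins: 591 g

Scaling factor: 16/12 = 4/3.
pumpkin purée: (1 tbsp + 1 tsp = 4/3 tbsp) × 4/3 ÷ 16 tbsp/cup × 244 g/cup ≈ 27 g
mashed banana: (2 cup + 10 tbsp = 2.625 cup) × 4/3 × 232 g/cup = 812 g
brown sugar: (1 tbsp + 1 tsp = 4/3 tbsp) × 4/3 ÷ 16 tbsp/cup × 220 g/cup ≈ 24 g
raisins: (2 cup + 11 tbsp = 2.6875 cup) × 4/3 × 165 g/cup ≈ 591 g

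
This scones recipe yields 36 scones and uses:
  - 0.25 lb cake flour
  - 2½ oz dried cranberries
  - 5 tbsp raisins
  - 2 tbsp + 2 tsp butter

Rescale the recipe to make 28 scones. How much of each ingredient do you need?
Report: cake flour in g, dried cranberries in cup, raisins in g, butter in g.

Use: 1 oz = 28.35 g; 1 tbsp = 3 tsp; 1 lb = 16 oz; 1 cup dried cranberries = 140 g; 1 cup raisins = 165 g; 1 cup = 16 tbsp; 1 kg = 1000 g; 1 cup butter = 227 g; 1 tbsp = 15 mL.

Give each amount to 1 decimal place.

cake flour: 88.2 g; dried cranberries: 0.4 cup; raisins: 40.1 g; butter: 29.4 g

Scaling factor: 28/36 = 7/9.
cake flour: 0.25 lb × 7/9 × 16 oz/lb × 28.35 g/oz = 88.2 g
dried cranberries: 2.5 oz × 7/9 × 28.35 g/oz ÷ 140 g/cup ≈ 0.4 cup
raisins: 5 tbsp × 7/9 ÷ 16 tbsp/cup × 165 g/cup ≈ 40.1 g
butter: (2 tbsp + 2 tsp = 8/3 tbsp) × 7/9 ÷ 16 tbsp/cup × 227 g/cup ≈ 29.4 g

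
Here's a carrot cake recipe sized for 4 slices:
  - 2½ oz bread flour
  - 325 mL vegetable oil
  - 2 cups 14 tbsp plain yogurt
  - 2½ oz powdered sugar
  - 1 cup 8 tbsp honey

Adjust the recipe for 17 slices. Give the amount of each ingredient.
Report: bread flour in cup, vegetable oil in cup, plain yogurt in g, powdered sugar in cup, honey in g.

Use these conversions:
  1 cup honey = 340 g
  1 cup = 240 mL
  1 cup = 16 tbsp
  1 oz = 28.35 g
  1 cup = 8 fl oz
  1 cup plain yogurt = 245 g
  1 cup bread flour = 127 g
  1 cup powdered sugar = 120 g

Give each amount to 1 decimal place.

bread flour: 2.4 cup; vegetable oil: 5.8 cup; plain yogurt: 2993.6 g; powdered sugar: 2.5 cup; honey: 2167.5 g

Scaling factor: 17/4 = 4.25.
bread flour: 2.5 oz × 17/4 × 28.35 g/oz ÷ 127 g/cup ≈ 2.4 cup
vegetable oil: 325 mL × 17/4 ÷ 240 mL/cup ≈ 5.8 cup
plain yogurt: (2 cup + 14 tbsp = 2.875 cup) × 17/4 × 245 g/cup ≈ 2993.6 g
powdered sugar: 2.5 oz × 17/4 × 28.35 g/oz ÷ 120 g/cup ≈ 2.5 cup
honey: (1 cup + 8 tbsp = 1.5 cup) × 17/4 × 340 g/cup = 2167.5 g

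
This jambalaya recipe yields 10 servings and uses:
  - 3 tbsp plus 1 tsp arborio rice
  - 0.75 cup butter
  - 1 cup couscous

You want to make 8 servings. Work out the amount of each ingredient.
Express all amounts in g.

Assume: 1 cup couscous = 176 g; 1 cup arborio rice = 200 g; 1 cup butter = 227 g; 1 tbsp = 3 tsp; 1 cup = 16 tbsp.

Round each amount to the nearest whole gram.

Scaling factor: 8/10 = 4/5 = 0.8.
arborio rice: (3 tbsp + 1 tsp = 10/3 tbsp) × 4/5 ÷ 16 tbsp/cup × 200 g/cup ≈ 33 g
butter: 0.75 cup × 4/5 × 227 g/cup ≈ 136 g
couscous: 1 cup × 4/5 × 176 g/cup ≈ 141 g

arborio rice: 33 g; butter: 136 g; couscous: 141 g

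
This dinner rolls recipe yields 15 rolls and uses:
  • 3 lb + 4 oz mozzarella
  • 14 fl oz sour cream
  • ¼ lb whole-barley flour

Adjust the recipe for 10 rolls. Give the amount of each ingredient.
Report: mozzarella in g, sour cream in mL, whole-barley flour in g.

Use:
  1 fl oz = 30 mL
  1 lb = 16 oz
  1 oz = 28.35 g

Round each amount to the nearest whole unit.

Scaling factor: 10/15 = 2/3.
mozzarella: (3 lb + 4 oz = 3.25 lb) × 2/3 × 16 oz/lb × 28.35 g/oz ≈ 983 g
sour cream: 14 fl oz × 2/3 × 30 mL/fl oz = 280 mL
whole-barley flour: 0.25 lb × 2/3 × 16 oz/lb × 28.35 g/oz ≈ 76 g

mozzarella: 983 g; sour cream: 280 mL; whole-barley flour: 76 g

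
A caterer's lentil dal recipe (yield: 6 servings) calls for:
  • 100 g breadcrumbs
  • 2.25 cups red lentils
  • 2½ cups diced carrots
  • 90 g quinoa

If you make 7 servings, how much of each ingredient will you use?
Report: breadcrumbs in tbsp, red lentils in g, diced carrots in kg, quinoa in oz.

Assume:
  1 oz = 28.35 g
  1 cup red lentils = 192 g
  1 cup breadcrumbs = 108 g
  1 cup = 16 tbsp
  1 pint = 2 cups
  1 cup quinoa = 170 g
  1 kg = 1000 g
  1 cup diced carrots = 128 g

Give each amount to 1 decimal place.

Scaling factor: 7/6.
breadcrumbs: 100 g × 7/6 ÷ 108 g/cup × 16 tbsp/cup ≈ 17.3 tbsp
red lentils: 2.25 cup × 7/6 × 192 g/cup = 504.0 g
diced carrots: 2.5 cup × 7/6 × 128 g/cup ÷ 1000 g/kg ≈ 0.4 kg
quinoa: 90 g × 7/6 ÷ 28.35 g/oz ≈ 3.7 oz

breadcrumbs: 17.3 tbsp; red lentils: 504.0 g; diced carrots: 0.4 kg; quinoa: 3.7 oz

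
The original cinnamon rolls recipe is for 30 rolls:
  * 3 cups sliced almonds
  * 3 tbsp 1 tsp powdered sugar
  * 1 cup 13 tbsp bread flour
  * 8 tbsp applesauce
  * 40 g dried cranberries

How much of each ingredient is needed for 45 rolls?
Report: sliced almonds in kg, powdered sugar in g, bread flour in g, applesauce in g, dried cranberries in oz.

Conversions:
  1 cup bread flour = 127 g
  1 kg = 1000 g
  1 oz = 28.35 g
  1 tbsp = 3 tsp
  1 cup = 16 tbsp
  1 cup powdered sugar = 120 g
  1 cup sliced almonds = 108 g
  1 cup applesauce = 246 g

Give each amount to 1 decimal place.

Scaling factor: 45/30 = 3/2 = 1.5.
sliced almonds: 3 cup × 3/2 × 108 g/cup ÷ 1000 g/kg ≈ 0.5 kg
powdered sugar: (3 tbsp + 1 tsp = 10/3 tbsp) × 3/2 ÷ 16 tbsp/cup × 120 g/cup = 37.5 g
bread flour: (1 cup + 13 tbsp = 1.8125 cup) × 3/2 × 127 g/cup ≈ 345.3 g
applesauce: 8 tbsp × 3/2 ÷ 16 tbsp/cup × 246 g/cup = 184.5 g
dried cranberries: 40 g × 3/2 ÷ 28.35 g/oz ≈ 2.1 oz

sliced almonds: 0.5 kg; powdered sugar: 37.5 g; bread flour: 345.3 g; applesauce: 184.5 g; dried cranberries: 2.1 oz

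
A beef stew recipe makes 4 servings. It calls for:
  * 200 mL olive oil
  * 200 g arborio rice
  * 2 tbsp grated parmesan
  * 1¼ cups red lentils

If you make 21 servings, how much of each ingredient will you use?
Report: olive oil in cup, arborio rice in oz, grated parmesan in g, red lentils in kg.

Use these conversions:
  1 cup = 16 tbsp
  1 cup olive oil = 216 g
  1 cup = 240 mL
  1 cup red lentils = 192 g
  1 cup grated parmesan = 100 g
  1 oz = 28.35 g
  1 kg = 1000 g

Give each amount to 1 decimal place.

olive oil: 4.4 cup; arborio rice: 37.0 oz; grated parmesan: 65.6 g; red lentils: 1.3 kg

Scaling factor: 21/4 = 5.25.
olive oil: 200 mL × 21/4 ÷ 240 mL/cup ≈ 4.4 cup
arborio rice: 200 g × 21/4 ÷ 28.35 g/oz ≈ 37.0 oz
grated parmesan: 2 tbsp × 21/4 ÷ 16 tbsp/cup × 100 g/cup ≈ 65.6 g
red lentils: 1.25 cup × 21/4 × 192 g/cup ÷ 1000 g/kg ≈ 1.3 kg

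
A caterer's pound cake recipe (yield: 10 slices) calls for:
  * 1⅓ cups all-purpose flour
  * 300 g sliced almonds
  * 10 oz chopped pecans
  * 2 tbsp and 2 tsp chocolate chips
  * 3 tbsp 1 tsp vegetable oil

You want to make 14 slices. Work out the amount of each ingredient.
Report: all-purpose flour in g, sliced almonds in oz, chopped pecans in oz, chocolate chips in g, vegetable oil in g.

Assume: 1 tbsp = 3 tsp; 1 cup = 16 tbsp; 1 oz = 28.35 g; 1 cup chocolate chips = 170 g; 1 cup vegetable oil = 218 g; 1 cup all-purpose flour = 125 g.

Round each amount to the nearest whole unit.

all-purpose flour: 233 g; sliced almonds: 15 oz; chopped pecans: 14 oz; chocolate chips: 40 g; vegetable oil: 64 g

Scaling factor: 14/10 = 7/5 = 1.4.
all-purpose flour: 4/3 cup × 7/5 × 125 g/cup ≈ 233 g
sliced almonds: 300 g × 7/5 ÷ 28.35 g/oz ≈ 15 oz
chopped pecans: 10 oz × 7/5 = 14 oz
chocolate chips: (2 tbsp + 2 tsp = 8/3 tbsp) × 7/5 ÷ 16 tbsp/cup × 170 g/cup ≈ 40 g
vegetable oil: (3 tbsp + 1 tsp = 10/3 tbsp) × 7/5 ÷ 16 tbsp/cup × 218 g/cup ≈ 64 g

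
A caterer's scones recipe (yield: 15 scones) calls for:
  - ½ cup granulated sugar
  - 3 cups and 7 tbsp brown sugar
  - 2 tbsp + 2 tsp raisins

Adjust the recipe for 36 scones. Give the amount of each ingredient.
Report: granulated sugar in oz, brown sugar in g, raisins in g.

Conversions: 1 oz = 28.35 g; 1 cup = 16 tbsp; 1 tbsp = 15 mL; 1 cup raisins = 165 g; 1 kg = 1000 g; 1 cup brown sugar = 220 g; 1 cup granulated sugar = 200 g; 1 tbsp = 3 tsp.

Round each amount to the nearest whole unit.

granulated sugar: 8 oz; brown sugar: 1815 g; raisins: 66 g

Scaling factor: 36/15 = 12/5 = 2.4.
granulated sugar: 0.5 cup × 12/5 × 200 g/cup ÷ 28.35 g/oz ≈ 8 oz
brown sugar: (3 cup + 7 tbsp = 3.4375 cup) × 12/5 × 220 g/cup = 1815 g
raisins: (2 tbsp + 2 tsp = 8/3 tbsp) × 12/5 ÷ 16 tbsp/cup × 165 g/cup = 66 g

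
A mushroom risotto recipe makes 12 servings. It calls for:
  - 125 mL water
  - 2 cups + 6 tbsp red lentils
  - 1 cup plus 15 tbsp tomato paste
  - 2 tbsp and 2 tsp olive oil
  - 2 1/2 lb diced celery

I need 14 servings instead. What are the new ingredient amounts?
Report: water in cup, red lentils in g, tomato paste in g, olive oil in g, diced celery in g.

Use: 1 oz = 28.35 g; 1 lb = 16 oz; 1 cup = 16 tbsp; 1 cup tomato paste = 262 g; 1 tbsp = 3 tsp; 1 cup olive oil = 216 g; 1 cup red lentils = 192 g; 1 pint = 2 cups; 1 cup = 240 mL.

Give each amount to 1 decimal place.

Scaling factor: 14/12 = 7/6.
water: 125 mL × 7/6 ÷ 240 mL/cup ≈ 0.6 cup
red lentils: (2 cup + 6 tbsp = 2.375 cup) × 7/6 × 192 g/cup = 532.0 g
tomato paste: (1 cup + 15 tbsp = 1.9375 cup) × 7/6 × 262 g/cup ≈ 592.2 g
olive oil: (2 tbsp + 2 tsp = 8/3 tbsp) × 7/6 ÷ 16 tbsp/cup × 216 g/cup = 42.0 g
diced celery: 2.5 lb × 7/6 × 16 oz/lb × 28.35 g/oz = 1323.0 g

water: 0.6 cup; red lentils: 532.0 g; tomato paste: 592.2 g; olive oil: 42.0 g; diced celery: 1323.0 g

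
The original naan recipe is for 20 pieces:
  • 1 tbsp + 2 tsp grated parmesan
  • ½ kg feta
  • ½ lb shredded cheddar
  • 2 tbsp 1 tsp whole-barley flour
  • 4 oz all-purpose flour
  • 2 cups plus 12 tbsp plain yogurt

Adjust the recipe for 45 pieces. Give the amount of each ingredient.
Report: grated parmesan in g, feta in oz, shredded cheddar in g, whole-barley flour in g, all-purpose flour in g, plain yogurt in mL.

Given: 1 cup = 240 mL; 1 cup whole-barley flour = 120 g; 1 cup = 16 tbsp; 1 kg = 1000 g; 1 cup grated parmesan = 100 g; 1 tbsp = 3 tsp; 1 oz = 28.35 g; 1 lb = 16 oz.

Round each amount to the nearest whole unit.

grated parmesan: 23 g; feta: 40 oz; shredded cheddar: 510 g; whole-barley flour: 39 g; all-purpose flour: 255 g; plain yogurt: 1485 mL

Scaling factor: 45/20 = 9/4 = 2.25.
grated parmesan: (1 tbsp + 2 tsp = 5/3 tbsp) × 9/4 ÷ 16 tbsp/cup × 100 g/cup ≈ 23 g
feta: 0.5 kg × 9/4 × 1000 g/kg ÷ 28.35 g/oz ≈ 40 oz
shredded cheddar: 0.5 lb × 9/4 × 16 oz/lb × 28.35 g/oz ≈ 510 g
whole-barley flour: (2 tbsp + 1 tsp = 7/3 tbsp) × 9/4 ÷ 16 tbsp/cup × 120 g/cup ≈ 39 g
all-purpose flour: 4 oz × 9/4 × 28.35 g/oz ≈ 255 g
plain yogurt: (2 cup + 12 tbsp = 2.75 cup) × 9/4 × 240 mL/cup = 1485 mL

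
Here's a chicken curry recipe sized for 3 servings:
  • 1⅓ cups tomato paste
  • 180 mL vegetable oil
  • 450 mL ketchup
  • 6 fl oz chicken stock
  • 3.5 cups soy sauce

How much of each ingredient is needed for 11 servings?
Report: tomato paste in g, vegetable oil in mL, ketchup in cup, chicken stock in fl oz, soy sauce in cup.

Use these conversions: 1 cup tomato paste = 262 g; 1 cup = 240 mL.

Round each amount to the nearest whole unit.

Scaling factor: 11/3.
tomato paste: 4/3 cup × 11/3 × 262 g/cup ≈ 1281 g
vegetable oil: 180 mL × 11/3 = 660 mL
ketchup: 450 mL × 11/3 ÷ 240 mL/cup ≈ 7 cup
chicken stock: 6 fl oz × 11/3 = 22 fl oz
soy sauce: 3.5 cup × 11/3 ≈ 13 cup

tomato paste: 1281 g; vegetable oil: 660 mL; ketchup: 7 cup; chicken stock: 22 fl oz; soy sauce: 13 cup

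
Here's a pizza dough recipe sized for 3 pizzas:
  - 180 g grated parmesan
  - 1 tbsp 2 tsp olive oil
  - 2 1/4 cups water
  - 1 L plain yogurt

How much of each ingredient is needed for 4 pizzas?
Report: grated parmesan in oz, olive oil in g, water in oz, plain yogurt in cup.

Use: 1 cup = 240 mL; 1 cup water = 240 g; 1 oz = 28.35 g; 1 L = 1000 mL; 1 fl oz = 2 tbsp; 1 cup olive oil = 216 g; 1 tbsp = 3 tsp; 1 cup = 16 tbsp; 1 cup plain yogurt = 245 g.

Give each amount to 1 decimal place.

Scaling factor: 4/3.
grated parmesan: 180 g × 4/3 ÷ 28.35 g/oz ≈ 8.5 oz
olive oil: (1 tbsp + 2 tsp = 5/3 tbsp) × 4/3 ÷ 16 tbsp/cup × 216 g/cup = 30.0 g
water: 2.25 cup × 4/3 × 240 g/cup ÷ 28.35 g/oz ≈ 25.4 oz
plain yogurt: 1 L × 4/3 × 1000 mL/L ÷ 240 mL/cup ≈ 5.6 cup

grated parmesan: 8.5 oz; olive oil: 30.0 g; water: 25.4 oz; plain yogurt: 5.6 cup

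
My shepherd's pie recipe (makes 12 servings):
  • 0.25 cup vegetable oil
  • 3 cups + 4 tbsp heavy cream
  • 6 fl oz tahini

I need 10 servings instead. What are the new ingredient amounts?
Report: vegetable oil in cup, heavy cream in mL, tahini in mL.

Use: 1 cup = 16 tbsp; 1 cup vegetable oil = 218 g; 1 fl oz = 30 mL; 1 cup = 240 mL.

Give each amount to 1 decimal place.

vegetable oil: 0.2 cup; heavy cream: 650.0 mL; tahini: 150.0 mL

Scaling factor: 10/12 = 5/6.
vegetable oil: 0.25 cup × 5/6 ≈ 0.2 cup
heavy cream: (3 cup + 4 tbsp = 3.25 cup) × 5/6 × 240 mL/cup = 650.0 mL
tahini: 6 fl oz × 5/6 × 30 mL/fl oz = 150.0 mL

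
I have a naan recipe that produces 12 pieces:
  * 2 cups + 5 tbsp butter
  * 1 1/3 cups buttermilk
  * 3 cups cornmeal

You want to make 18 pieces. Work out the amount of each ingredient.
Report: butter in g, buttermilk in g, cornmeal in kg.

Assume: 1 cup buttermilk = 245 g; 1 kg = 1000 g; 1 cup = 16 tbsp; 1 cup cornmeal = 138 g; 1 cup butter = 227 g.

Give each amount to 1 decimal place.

butter: 787.4 g; buttermilk: 490.0 g; cornmeal: 0.6 kg

Scaling factor: 18/12 = 3/2 = 1.5.
butter: (2 cup + 5 tbsp = 2.3125 cup) × 3/2 × 227 g/cup ≈ 787.4 g
buttermilk: 4/3 cup × 3/2 × 245 g/cup = 490.0 g
cornmeal: 3 cup × 3/2 × 138 g/cup ÷ 1000 g/kg ≈ 0.6 kg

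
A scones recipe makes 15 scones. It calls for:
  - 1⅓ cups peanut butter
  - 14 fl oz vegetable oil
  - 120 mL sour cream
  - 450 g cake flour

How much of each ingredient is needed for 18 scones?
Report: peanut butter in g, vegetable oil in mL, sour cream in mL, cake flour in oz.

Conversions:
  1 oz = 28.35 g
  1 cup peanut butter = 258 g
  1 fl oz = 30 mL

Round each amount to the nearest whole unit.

peanut butter: 413 g; vegetable oil: 504 mL; sour cream: 144 mL; cake flour: 19 oz

Scaling factor: 18/15 = 6/5 = 1.2.
peanut butter: 4/3 cup × 6/5 × 258 g/cup ≈ 413 g
vegetable oil: 14 fl oz × 6/5 × 30 mL/fl oz = 504 mL
sour cream: 120 mL × 6/5 = 144 mL
cake flour: 450 g × 6/5 ÷ 28.35 g/oz ≈ 19 oz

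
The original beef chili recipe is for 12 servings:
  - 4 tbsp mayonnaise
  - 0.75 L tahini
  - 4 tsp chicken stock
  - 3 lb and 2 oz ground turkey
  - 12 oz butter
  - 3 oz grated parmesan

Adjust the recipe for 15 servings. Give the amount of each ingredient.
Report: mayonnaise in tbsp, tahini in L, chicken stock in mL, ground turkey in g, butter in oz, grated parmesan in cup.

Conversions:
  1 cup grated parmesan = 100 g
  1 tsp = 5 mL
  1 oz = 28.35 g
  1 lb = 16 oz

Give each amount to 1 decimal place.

Scaling factor: 15/12 = 5/4 = 1.25.
mayonnaise: 4 tbsp × 5/4 = 5.0 tbsp
tahini: 0.75 L × 5/4 ≈ 0.9 L
chicken stock: 4 tsp × 5/4 × 5 mL/tsp = 25.0 mL
ground turkey: (3 lb + 2 oz = 3.125 lb) × 5/4 × 16 oz/lb × 28.35 g/oz ≈ 1771.9 g
butter: 12 oz × 5/4 = 15.0 oz
grated parmesan: 3 oz × 5/4 × 28.35 g/oz ÷ 100 g/cup ≈ 1.1 cup

mayonnaise: 5.0 tbsp; tahini: 0.9 L; chicken stock: 25.0 mL; ground turkey: 1771.9 g; butter: 15.0 oz; grated parmesan: 1.1 cup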